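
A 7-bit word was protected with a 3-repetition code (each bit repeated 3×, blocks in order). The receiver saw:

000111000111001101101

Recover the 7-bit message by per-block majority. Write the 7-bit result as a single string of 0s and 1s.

0101011

Block 1 (000): 0 ones → 0
Block 2 (111): 3 ones → 1
Block 3 (000): 0 ones → 0
Block 4 (111): 3 ones → 1
Block 5 (001): 1 one → 0
Block 6 (101): 2 ones → 1
Block 7 (101): 2 ones → 1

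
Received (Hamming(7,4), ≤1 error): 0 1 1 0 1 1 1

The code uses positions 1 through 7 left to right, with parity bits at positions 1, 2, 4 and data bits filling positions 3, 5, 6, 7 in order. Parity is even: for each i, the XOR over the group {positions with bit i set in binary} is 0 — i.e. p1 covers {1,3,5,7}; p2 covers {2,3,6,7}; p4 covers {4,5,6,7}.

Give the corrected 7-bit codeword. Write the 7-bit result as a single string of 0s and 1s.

s1 (pos 1,3,5,7): 0⊕1⊕1⊕1 = 1
s2 (pos 2,3,6,7): 1⊕1⊕1⊕1 = 0
s4 (pos 4,5,6,7): 0⊕1⊕1⊕1 = 1
Syndrome s4…s1 = 101 → error at position 5.
Flip position 5: 0110111 → 0110011

0110011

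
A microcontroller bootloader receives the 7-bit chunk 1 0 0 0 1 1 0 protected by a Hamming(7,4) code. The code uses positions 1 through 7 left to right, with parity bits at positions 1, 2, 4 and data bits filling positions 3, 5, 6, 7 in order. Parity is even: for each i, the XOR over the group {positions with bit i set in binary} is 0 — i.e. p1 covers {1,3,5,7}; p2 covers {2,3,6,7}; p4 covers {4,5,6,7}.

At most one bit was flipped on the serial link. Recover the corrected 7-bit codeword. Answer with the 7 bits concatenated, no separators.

1100110

s1 (pos 1,3,5,7): 1⊕0⊕1⊕0 = 0
s2 (pos 2,3,6,7): 0⊕0⊕1⊕0 = 1
s4 (pos 4,5,6,7): 0⊕1⊕1⊕0 = 0
Syndrome s4…s1 = 010 → error at position 2.
Flip position 2: 1000110 → 1100110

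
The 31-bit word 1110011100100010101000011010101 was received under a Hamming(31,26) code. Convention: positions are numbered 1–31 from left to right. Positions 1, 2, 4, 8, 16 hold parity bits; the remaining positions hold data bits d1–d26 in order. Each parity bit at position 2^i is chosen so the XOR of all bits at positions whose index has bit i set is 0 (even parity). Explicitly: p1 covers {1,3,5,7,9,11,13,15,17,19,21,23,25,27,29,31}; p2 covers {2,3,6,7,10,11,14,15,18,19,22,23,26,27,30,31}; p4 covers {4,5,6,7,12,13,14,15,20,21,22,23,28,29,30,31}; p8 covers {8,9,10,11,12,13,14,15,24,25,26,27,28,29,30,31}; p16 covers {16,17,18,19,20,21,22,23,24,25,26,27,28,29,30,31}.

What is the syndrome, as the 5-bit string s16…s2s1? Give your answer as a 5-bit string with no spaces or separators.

10111

s1 (pos 1,3,5,7,9,11,13,15,17,19,21,23,25,27,29,31): 1⊕1⊕0⊕1⊕0⊕1⊕0⊕1⊕1⊕1⊕0⊕0⊕1⊕1⊕1⊕1 = 1
s2 (pos 2,3,6,7,10,11,14,15,18,19,22,23,26,27,30,31): 1⊕1⊕1⊕1⊕0⊕1⊕0⊕1⊕0⊕1⊕0⊕0⊕0⊕1⊕0⊕1 = 1
s4 (pos 4,5,6,7,12,13,14,15,20,21,22,23,28,29,30,31): 0⊕0⊕1⊕1⊕0⊕0⊕0⊕1⊕0⊕0⊕0⊕0⊕0⊕1⊕0⊕1 = 1
s8 (pos 8,9,10,11,12,13,14,15,24,25,26,27,28,29,30,31): 1⊕0⊕0⊕1⊕0⊕0⊕0⊕1⊕1⊕1⊕0⊕1⊕0⊕1⊕0⊕1 = 0
s16 (pos 16,17,18,19,20,21,22,23,24,25,26,27,28,29,30,31): 0⊕1⊕0⊕1⊕0⊕0⊕0⊕0⊕1⊕1⊕0⊕1⊕0⊕1⊕0⊕1 = 1
Syndrome s16…s1 = 10111 → error at position 23.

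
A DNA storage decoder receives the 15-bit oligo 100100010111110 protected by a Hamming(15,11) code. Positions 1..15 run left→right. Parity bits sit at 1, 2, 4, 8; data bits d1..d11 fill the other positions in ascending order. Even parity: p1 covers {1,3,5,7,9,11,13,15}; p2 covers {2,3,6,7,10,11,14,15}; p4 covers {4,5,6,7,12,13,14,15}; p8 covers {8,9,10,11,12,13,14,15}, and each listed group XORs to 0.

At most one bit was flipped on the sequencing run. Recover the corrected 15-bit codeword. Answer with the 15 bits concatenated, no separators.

s1 (pos 1,3,5,7,9,11,13,15): 1⊕0⊕0⊕0⊕0⊕1⊕1⊕0 = 1
s2 (pos 2,3,6,7,10,11,14,15): 0⊕0⊕0⊕0⊕1⊕1⊕1⊕0 = 1
s4 (pos 4,5,6,7,12,13,14,15): 1⊕0⊕0⊕0⊕1⊕1⊕1⊕0 = 0
s8 (pos 8,9,10,11,12,13,14,15): 1⊕0⊕1⊕1⊕1⊕1⊕1⊕0 = 0
Syndrome s8…s1 = 0011 → error at position 3.
Flip position 3: 100100010111110 → 101100010111110

101100010111110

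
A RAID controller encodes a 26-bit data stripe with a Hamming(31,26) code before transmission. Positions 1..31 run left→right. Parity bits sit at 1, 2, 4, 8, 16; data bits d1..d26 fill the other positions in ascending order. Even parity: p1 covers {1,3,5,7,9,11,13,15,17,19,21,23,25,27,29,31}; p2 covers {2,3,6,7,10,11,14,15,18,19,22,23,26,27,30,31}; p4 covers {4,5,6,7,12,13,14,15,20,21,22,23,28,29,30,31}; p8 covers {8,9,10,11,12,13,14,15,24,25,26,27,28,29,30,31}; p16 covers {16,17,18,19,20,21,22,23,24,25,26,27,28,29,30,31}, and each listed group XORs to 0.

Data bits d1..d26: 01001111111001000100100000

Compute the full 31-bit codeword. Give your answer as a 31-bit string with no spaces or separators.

1100100011111111001000100100000

Place data at non-parity positions: p1 p2 0 p4 1 0 0 p8 1 1 1 1 1 1 1 p16 0 0 1 0 0 0 1 0 0 1 0 0 0 0 0
p1 (pos 1,3,5,7,9,11,13,15,17,19,21,23,25,27,29,31): XOR of data positions = 0⊕1⊕0⊕1⊕1⊕1⊕1⊕0⊕1⊕0⊕1⊕0⊕0⊕0⊕0 = 1
p2 (pos 2,3,6,7,10,11,14,15,18,19,22,23,26,27,30,31): XOR of data positions = 0⊕0⊕0⊕1⊕1⊕1⊕1⊕0⊕1⊕0⊕1⊕1⊕0⊕0⊕0 = 1
p4 (pos 4,5,6,7,12,13,14,15,20,21,22,23,28,29,30,31): XOR of data positions = 1⊕0⊕0⊕1⊕1⊕1⊕1⊕0⊕0⊕0⊕1⊕0⊕0⊕0⊕0 = 0
p8 (pos 8,9,10,11,12,13,14,15,24,25,26,27,28,29,30,31): XOR of data positions = 1⊕1⊕1⊕1⊕1⊕1⊕1⊕0⊕0⊕1⊕0⊕0⊕0⊕0⊕0 = 0
p16 (pos 16,17,18,19,20,21,22,23,24,25,26,27,28,29,30,31): XOR of data positions = 0⊕0⊕1⊕0⊕0⊕0⊕1⊕0⊕0⊕1⊕0⊕0⊕0⊕0⊕0 = 1
Codeword: 1100100011111111001000100100000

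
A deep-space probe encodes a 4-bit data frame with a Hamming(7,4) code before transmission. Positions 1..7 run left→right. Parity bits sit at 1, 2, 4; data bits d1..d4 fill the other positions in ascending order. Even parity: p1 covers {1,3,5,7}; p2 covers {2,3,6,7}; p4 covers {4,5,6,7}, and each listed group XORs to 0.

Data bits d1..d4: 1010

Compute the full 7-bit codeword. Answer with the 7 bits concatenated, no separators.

Place data at non-parity positions: p1 p2 1 p4 0 1 0
p1 (pos 1,3,5,7): XOR of data positions = 1⊕0⊕0 = 1
p2 (pos 2,3,6,7): XOR of data positions = 1⊕1⊕0 = 0
p4 (pos 4,5,6,7): XOR of data positions = 0⊕1⊕0 = 1
Codeword: 1011010

1011010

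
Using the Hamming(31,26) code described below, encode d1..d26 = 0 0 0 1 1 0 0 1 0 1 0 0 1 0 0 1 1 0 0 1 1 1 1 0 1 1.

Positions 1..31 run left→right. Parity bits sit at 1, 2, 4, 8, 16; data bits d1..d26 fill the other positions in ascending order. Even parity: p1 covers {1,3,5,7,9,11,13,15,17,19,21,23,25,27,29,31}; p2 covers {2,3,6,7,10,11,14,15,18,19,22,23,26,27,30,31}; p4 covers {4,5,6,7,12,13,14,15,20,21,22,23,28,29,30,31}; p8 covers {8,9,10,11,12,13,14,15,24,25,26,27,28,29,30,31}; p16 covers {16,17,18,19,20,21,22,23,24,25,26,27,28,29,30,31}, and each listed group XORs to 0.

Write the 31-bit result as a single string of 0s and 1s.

Place data at non-parity positions: p1 p2 0 p4 0 0 1 p8 1 0 0 1 0 1 0 p16 0 1 0 0 1 1 0 0 1 1 1 1 0 1 1
p1 (pos 1,3,5,7,9,11,13,15,17,19,21,23,25,27,29,31): XOR of data positions = 0⊕0⊕1⊕1⊕0⊕0⊕0⊕0⊕0⊕1⊕0⊕1⊕1⊕0⊕1 = 0
p2 (pos 2,3,6,7,10,11,14,15,18,19,22,23,26,27,30,31): XOR of data positions = 0⊕0⊕1⊕0⊕0⊕1⊕0⊕1⊕0⊕1⊕0⊕1⊕1⊕1⊕1 = 0
p4 (pos 4,5,6,7,12,13,14,15,20,21,22,23,28,29,30,31): XOR of data positions = 0⊕0⊕1⊕1⊕0⊕1⊕0⊕0⊕1⊕1⊕0⊕1⊕0⊕1⊕1 = 0
p8 (pos 8,9,10,11,12,13,14,15,24,25,26,27,28,29,30,31): XOR of data positions = 1⊕0⊕0⊕1⊕0⊕1⊕0⊕0⊕1⊕1⊕1⊕1⊕0⊕1⊕1 = 1
p16 (pos 16,17,18,19,20,21,22,23,24,25,26,27,28,29,30,31): XOR of data positions = 0⊕1⊕0⊕0⊕1⊕1⊕0⊕0⊕1⊕1⊕1⊕1⊕0⊕1⊕1 = 1
Codeword: 0000001110010101010011001111011

0000001110010101010011001111011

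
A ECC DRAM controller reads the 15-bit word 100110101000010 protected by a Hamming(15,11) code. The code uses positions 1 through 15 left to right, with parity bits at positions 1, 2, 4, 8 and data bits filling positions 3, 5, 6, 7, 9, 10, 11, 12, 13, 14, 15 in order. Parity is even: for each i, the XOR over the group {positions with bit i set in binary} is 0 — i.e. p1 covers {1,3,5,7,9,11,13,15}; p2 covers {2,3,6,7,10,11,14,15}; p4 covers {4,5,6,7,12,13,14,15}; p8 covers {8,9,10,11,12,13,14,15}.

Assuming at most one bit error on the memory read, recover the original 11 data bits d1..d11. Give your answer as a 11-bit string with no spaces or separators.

s1 (pos 1,3,5,7,9,11,13,15): 1⊕0⊕1⊕1⊕1⊕0⊕0⊕0 = 0
s2 (pos 2,3,6,7,10,11,14,15): 0⊕0⊕0⊕1⊕0⊕0⊕1⊕0 = 0
s4 (pos 4,5,6,7,12,13,14,15): 1⊕1⊕0⊕1⊕0⊕0⊕1⊕0 = 0
s8 (pos 8,9,10,11,12,13,14,15): 0⊕1⊕0⊕0⊕0⊕0⊕1⊕0 = 0
Syndrome s8…s1 = 0000 → no error.
Read data bits from positions 3,5,6,7,9,10,11,12,13,14,15: 01011000010

01011000010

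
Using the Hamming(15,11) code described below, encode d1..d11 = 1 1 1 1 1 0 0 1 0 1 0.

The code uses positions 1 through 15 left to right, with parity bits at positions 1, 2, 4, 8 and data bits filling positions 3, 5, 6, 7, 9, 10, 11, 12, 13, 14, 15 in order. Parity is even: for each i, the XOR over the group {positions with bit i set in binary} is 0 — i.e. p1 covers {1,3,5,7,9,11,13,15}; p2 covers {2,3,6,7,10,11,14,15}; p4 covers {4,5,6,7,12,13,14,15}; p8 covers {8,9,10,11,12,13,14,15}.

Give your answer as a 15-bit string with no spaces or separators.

001111111001010

Place data at non-parity positions: p1 p2 1 p4 1 1 1 p8 1 0 0 1 0 1 0
p1 (pos 1,3,5,7,9,11,13,15): XOR of data positions = 1⊕1⊕1⊕1⊕0⊕0⊕0 = 0
p2 (pos 2,3,6,7,10,11,14,15): XOR of data positions = 1⊕1⊕1⊕0⊕0⊕1⊕0 = 0
p4 (pos 4,5,6,7,12,13,14,15): XOR of data positions = 1⊕1⊕1⊕1⊕0⊕1⊕0 = 1
p8 (pos 8,9,10,11,12,13,14,15): XOR of data positions = 1⊕0⊕0⊕1⊕0⊕1⊕0 = 1
Codeword: 001111111001010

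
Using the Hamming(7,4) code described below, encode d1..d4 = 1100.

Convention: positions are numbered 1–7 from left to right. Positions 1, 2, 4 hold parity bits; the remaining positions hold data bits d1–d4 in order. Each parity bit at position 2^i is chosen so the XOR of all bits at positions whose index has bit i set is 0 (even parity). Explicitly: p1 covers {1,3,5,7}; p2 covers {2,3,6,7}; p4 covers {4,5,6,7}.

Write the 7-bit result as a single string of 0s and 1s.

Place data at non-parity positions: p1 p2 1 p4 1 0 0
p1 (pos 1,3,5,7): XOR of data positions = 1⊕1⊕0 = 0
p2 (pos 2,3,6,7): XOR of data positions = 1⊕0⊕0 = 1
p4 (pos 4,5,6,7): XOR of data positions = 1⊕0⊕0 = 1
Codeword: 0111100

0111100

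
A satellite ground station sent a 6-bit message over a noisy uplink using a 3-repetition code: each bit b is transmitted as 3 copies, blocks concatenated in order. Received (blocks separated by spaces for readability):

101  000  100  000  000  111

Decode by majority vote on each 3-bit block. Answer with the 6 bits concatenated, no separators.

Block 1 (101): 2 ones → 1
Block 2 (000): 0 ones → 0
Block 3 (100): 1 one → 0
Block 4 (000): 0 ones → 0
Block 5 (000): 0 ones → 0
Block 6 (111): 3 ones → 1

100001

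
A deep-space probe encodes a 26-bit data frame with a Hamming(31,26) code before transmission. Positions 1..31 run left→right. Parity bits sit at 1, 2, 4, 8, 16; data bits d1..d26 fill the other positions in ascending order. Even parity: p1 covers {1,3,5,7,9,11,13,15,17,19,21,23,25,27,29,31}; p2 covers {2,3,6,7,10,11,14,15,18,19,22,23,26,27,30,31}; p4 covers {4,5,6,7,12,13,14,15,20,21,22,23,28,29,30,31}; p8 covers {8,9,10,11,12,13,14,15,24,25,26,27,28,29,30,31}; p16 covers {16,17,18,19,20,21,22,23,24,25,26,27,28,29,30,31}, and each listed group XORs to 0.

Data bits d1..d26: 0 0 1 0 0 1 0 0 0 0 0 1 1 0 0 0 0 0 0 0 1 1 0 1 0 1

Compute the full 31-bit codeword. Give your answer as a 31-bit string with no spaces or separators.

0001010101000000110000000110101

Place data at non-parity positions: p1 p2 0 p4 0 1 0 p8 0 1 0 0 0 0 0 p16 1 1 0 0 0 0 0 0 0 1 1 0 1 0 1
p1 (pos 1,3,5,7,9,11,13,15,17,19,21,23,25,27,29,31): XOR of data positions = 0⊕0⊕0⊕0⊕0⊕0⊕0⊕1⊕0⊕0⊕0⊕0⊕1⊕1⊕1 = 0
p2 (pos 2,3,6,7,10,11,14,15,18,19,22,23,26,27,30,31): XOR of data positions = 0⊕1⊕0⊕1⊕0⊕0⊕0⊕1⊕0⊕0⊕0⊕1⊕1⊕0⊕1 = 0
p4 (pos 4,5,6,7,12,13,14,15,20,21,22,23,28,29,30,31): XOR of data positions = 0⊕1⊕0⊕0⊕0⊕0⊕0⊕0⊕0⊕0⊕0⊕0⊕1⊕0⊕1 = 1
p8 (pos 8,9,10,11,12,13,14,15,24,25,26,27,28,29,30,31): XOR of data positions = 0⊕1⊕0⊕0⊕0⊕0⊕0⊕0⊕0⊕1⊕1⊕0⊕1⊕0⊕1 = 1
p16 (pos 16,17,18,19,20,21,22,23,24,25,26,27,28,29,30,31): XOR of data positions = 1⊕1⊕0⊕0⊕0⊕0⊕0⊕0⊕0⊕1⊕1⊕0⊕1⊕0⊕1 = 0
Codeword: 0001010101000000110000000110101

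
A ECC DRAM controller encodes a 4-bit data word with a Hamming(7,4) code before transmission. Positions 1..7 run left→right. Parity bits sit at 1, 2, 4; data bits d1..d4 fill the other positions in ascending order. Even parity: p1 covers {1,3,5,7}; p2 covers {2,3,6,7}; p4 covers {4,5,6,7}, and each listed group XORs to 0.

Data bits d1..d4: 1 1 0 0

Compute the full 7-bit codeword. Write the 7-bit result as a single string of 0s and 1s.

0111100

Place data at non-parity positions: p1 p2 1 p4 1 0 0
p1 (pos 1,3,5,7): XOR of data positions = 1⊕1⊕0 = 0
p2 (pos 2,3,6,7): XOR of data positions = 1⊕0⊕0 = 1
p4 (pos 4,5,6,7): XOR of data positions = 1⊕0⊕0 = 1
Codeword: 0111100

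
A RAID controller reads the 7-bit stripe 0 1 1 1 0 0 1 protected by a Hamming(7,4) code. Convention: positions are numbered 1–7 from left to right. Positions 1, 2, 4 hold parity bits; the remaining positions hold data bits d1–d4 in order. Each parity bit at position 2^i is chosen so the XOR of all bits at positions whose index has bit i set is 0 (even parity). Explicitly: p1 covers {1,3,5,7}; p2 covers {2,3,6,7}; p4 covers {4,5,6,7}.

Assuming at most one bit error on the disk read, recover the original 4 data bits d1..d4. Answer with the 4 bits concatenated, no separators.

s1 (pos 1,3,5,7): 0⊕1⊕0⊕1 = 0
s2 (pos 2,3,6,7): 1⊕1⊕0⊕1 = 1
s4 (pos 4,5,6,7): 1⊕0⊕0⊕1 = 0
Syndrome s4…s1 = 010 → error at position 2.
Flip position 2: 0111001 → 0011001
Read data bits from positions 3,5,6,7: 1001

1001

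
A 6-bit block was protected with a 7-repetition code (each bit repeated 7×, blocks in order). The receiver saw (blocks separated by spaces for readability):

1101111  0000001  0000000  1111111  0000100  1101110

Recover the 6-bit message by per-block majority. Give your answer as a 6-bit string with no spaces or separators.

100101

Block 1 (1101111): 6 ones → 1
Block 2 (0000001): 1 one → 0
Block 3 (0000000): 0 ones → 0
Block 4 (1111111): 7 ones → 1
Block 5 (0000100): 1 one → 0
Block 6 (1101110): 5 ones → 1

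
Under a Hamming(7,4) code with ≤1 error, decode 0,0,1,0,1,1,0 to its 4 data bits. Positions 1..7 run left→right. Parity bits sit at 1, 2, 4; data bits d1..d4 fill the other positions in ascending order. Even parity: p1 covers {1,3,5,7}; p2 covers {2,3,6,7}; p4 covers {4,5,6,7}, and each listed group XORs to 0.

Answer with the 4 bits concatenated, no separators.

s1 (pos 1,3,5,7): 0⊕1⊕1⊕0 = 0
s2 (pos 2,3,6,7): 0⊕1⊕1⊕0 = 0
s4 (pos 4,5,6,7): 0⊕1⊕1⊕0 = 0
Syndrome s4…s1 = 000 → no error.
Read data bits from positions 3,5,6,7: 1110

1110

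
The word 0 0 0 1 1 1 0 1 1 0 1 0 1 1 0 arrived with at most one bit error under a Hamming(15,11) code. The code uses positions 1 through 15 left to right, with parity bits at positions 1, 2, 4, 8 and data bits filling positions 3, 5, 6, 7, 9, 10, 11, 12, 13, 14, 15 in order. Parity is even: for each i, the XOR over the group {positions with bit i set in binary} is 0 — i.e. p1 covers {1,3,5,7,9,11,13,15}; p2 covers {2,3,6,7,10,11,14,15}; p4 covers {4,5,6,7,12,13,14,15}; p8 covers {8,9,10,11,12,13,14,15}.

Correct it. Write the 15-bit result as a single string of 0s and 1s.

000111011010100

s1 (pos 1,3,5,7,9,11,13,15): 0⊕0⊕1⊕0⊕1⊕1⊕1⊕0 = 0
s2 (pos 2,3,6,7,10,11,14,15): 0⊕0⊕1⊕0⊕0⊕1⊕1⊕0 = 1
s4 (pos 4,5,6,7,12,13,14,15): 1⊕1⊕1⊕0⊕0⊕1⊕1⊕0 = 1
s8 (pos 8,9,10,11,12,13,14,15): 1⊕1⊕0⊕1⊕0⊕1⊕1⊕0 = 1
Syndrome s8…s1 = 1110 → error at position 14.
Flip position 14: 000111011010110 → 000111011010100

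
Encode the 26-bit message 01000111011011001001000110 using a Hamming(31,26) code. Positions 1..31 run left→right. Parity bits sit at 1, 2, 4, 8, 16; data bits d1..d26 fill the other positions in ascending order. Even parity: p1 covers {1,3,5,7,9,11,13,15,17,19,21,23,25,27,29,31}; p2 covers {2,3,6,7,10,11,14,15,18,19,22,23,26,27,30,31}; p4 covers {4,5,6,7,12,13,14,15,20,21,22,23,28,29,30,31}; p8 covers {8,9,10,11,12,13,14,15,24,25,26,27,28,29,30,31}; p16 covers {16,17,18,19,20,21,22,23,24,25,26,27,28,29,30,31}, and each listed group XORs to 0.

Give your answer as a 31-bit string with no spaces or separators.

Place data at non-parity positions: p1 p2 0 p4 1 0 0 p8 0 1 1 1 0 1 1 p16 0 1 1 0 0 1 0 0 1 0 0 0 1 1 0
p1 (pos 1,3,5,7,9,11,13,15,17,19,21,23,25,27,29,31): XOR of data positions = 0⊕1⊕0⊕0⊕1⊕0⊕1⊕0⊕1⊕0⊕0⊕1⊕0⊕1⊕0 = 0
p2 (pos 2,3,6,7,10,11,14,15,18,19,22,23,26,27,30,31): XOR of data positions = 0⊕0⊕0⊕1⊕1⊕1⊕1⊕1⊕1⊕1⊕0⊕0⊕0⊕1⊕0 = 0
p4 (pos 4,5,6,7,12,13,14,15,20,21,22,23,28,29,30,31): XOR of data positions = 1⊕0⊕0⊕1⊕0⊕1⊕1⊕0⊕0⊕1⊕0⊕0⊕1⊕1⊕0 = 1
p8 (pos 8,9,10,11,12,13,14,15,24,25,26,27,28,29,30,31): XOR of data positions = 0⊕1⊕1⊕1⊕0⊕1⊕1⊕0⊕1⊕0⊕0⊕0⊕1⊕1⊕0 = 0
p16 (pos 16,17,18,19,20,21,22,23,24,25,26,27,28,29,30,31): XOR of data positions = 0⊕1⊕1⊕0⊕0⊕1⊕0⊕0⊕1⊕0⊕0⊕0⊕1⊕1⊕0 = 0
Codeword: 0001100001110110011001001000110

0001100001110110011001001000110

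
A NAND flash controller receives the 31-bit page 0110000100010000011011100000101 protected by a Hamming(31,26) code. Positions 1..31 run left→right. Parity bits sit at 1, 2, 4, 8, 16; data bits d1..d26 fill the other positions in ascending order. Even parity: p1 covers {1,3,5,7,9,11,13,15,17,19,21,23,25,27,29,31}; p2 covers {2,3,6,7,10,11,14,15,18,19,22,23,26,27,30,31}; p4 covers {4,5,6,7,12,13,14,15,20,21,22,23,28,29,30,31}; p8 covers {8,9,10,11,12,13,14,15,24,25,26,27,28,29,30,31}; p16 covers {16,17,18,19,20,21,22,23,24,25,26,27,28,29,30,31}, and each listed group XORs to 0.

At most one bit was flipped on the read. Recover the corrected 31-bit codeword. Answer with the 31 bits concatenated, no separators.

s1 (pos 1,3,5,7,9,11,13,15,17,19,21,23,25,27,29,31): 0⊕1⊕0⊕0⊕0⊕0⊕0⊕0⊕0⊕1⊕1⊕1⊕0⊕0⊕1⊕1 = 0
s2 (pos 2,3,6,7,10,11,14,15,18,19,22,23,26,27,30,31): 1⊕1⊕0⊕0⊕0⊕0⊕0⊕0⊕1⊕1⊕1⊕1⊕0⊕0⊕0⊕1 = 1
s4 (pos 4,5,6,7,12,13,14,15,20,21,22,23,28,29,30,31): 0⊕0⊕0⊕0⊕1⊕0⊕0⊕0⊕0⊕1⊕1⊕1⊕0⊕1⊕0⊕1 = 0
s8 (pos 8,9,10,11,12,13,14,15,24,25,26,27,28,29,30,31): 1⊕0⊕0⊕0⊕1⊕0⊕0⊕0⊕0⊕0⊕0⊕0⊕0⊕1⊕0⊕1 = 0
s16 (pos 16,17,18,19,20,21,22,23,24,25,26,27,28,29,30,31): 0⊕0⊕1⊕1⊕0⊕1⊕1⊕1⊕0⊕0⊕0⊕0⊕0⊕1⊕0⊕1 = 1
Syndrome s16…s1 = 10010 → error at position 18.
Flip position 18: 0110000100010000011011100000101 → 0110000100010000001011100000101

0110000100010000001011100000101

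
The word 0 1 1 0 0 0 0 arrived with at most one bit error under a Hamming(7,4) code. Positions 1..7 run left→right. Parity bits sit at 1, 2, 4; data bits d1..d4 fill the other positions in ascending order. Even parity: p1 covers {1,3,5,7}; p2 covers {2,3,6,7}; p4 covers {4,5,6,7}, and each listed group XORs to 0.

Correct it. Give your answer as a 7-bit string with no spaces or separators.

1110000

s1 (pos 1,3,5,7): 0⊕1⊕0⊕0 = 1
s2 (pos 2,3,6,7): 1⊕1⊕0⊕0 = 0
s4 (pos 4,5,6,7): 0⊕0⊕0⊕0 = 0
Syndrome s4…s1 = 001 → error at position 1.
Flip position 1: 0110000 → 1110000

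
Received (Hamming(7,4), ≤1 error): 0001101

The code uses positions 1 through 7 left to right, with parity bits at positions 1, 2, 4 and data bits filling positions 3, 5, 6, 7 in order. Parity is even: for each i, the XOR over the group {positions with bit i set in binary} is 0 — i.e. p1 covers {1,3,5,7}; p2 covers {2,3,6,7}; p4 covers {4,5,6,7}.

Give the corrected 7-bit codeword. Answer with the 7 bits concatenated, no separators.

s1 (pos 1,3,5,7): 0⊕0⊕1⊕1 = 0
s2 (pos 2,3,6,7): 0⊕0⊕0⊕1 = 1
s4 (pos 4,5,6,7): 1⊕1⊕0⊕1 = 1
Syndrome s4…s1 = 110 → error at position 6.
Flip position 6: 0001101 → 0001111

0001111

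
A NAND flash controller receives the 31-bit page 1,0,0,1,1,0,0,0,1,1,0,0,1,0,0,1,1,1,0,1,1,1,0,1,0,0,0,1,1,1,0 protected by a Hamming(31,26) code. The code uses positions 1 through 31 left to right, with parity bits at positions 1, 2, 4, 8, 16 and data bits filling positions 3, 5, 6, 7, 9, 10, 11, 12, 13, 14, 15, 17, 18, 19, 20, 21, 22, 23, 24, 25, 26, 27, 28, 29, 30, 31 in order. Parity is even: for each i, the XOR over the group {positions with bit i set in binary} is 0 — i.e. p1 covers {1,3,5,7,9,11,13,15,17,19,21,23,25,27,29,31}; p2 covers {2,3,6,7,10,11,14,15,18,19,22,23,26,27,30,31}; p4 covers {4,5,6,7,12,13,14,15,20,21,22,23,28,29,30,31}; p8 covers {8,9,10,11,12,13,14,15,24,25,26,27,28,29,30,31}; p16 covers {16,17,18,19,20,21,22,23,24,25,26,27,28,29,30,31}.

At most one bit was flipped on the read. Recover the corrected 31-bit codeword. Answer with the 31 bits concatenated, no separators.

s1 (pos 1,3,5,7,9,11,13,15,17,19,21,23,25,27,29,31): 1⊕0⊕1⊕0⊕1⊕0⊕1⊕0⊕1⊕0⊕1⊕0⊕0⊕0⊕1⊕0 = 1
s2 (pos 2,3,6,7,10,11,14,15,18,19,22,23,26,27,30,31): 0⊕0⊕0⊕0⊕1⊕0⊕0⊕0⊕1⊕0⊕1⊕0⊕0⊕0⊕1⊕0 = 0
s4 (pos 4,5,6,7,12,13,14,15,20,21,22,23,28,29,30,31): 1⊕1⊕0⊕0⊕0⊕1⊕0⊕0⊕1⊕1⊕1⊕0⊕1⊕1⊕1⊕0 = 1
s8 (pos 8,9,10,11,12,13,14,15,24,25,26,27,28,29,30,31): 0⊕1⊕1⊕0⊕0⊕1⊕0⊕0⊕1⊕0⊕0⊕0⊕1⊕1⊕1⊕0 = 1
s16 (pos 16,17,18,19,20,21,22,23,24,25,26,27,28,29,30,31): 1⊕1⊕1⊕0⊕1⊕1⊕1⊕0⊕1⊕0⊕0⊕0⊕1⊕1⊕1⊕0 = 0
Syndrome s16…s1 = 01101 → error at position 13.
Flip position 13: 1001100011001001110111010001110 → 1001100011000001110111010001110

1001100011000001110111010001110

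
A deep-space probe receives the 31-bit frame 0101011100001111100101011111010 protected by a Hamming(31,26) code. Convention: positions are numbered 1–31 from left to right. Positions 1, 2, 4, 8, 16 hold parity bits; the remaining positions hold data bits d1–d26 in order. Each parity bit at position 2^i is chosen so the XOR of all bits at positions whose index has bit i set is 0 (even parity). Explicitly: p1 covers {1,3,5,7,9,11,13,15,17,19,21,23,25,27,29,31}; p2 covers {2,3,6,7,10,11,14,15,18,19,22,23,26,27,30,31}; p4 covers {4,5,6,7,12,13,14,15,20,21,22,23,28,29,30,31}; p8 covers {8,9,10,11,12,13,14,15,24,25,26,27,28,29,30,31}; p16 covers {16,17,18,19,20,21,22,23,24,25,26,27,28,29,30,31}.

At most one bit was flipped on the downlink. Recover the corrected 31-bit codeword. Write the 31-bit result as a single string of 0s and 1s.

0001011100001111100101011111010

s1 (pos 1,3,5,7,9,11,13,15,17,19,21,23,25,27,29,31): 0⊕0⊕0⊕1⊕0⊕0⊕1⊕1⊕1⊕0⊕0⊕0⊕1⊕1⊕0⊕0 = 0
s2 (pos 2,3,6,7,10,11,14,15,18,19,22,23,26,27,30,31): 1⊕0⊕1⊕1⊕0⊕0⊕1⊕1⊕0⊕0⊕1⊕0⊕1⊕1⊕1⊕0 = 1
s4 (pos 4,5,6,7,12,13,14,15,20,21,22,23,28,29,30,31): 1⊕0⊕1⊕1⊕0⊕1⊕1⊕1⊕1⊕0⊕1⊕0⊕1⊕0⊕1⊕0 = 0
s8 (pos 8,9,10,11,12,13,14,15,24,25,26,27,28,29,30,31): 1⊕0⊕0⊕0⊕0⊕1⊕1⊕1⊕1⊕1⊕1⊕1⊕1⊕0⊕1⊕0 = 0
s16 (pos 16,17,18,19,20,21,22,23,24,25,26,27,28,29,30,31): 1⊕1⊕0⊕0⊕1⊕0⊕1⊕0⊕1⊕1⊕1⊕1⊕1⊕0⊕1⊕0 = 0
Syndrome s16…s1 = 00010 → error at position 2.
Flip position 2: 0101011100001111100101011111010 → 0001011100001111100101011111010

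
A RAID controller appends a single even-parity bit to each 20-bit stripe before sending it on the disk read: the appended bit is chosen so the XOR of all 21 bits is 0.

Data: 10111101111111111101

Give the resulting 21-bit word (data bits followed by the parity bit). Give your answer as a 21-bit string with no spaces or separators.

XOR of the 20 data bits: 1⊕0⊕1⊕1⊕1⊕1⊕0⊕1⊕1⊕1⊕1⊕1⊕1⊕1⊕1⊕1⊕1⊕1⊕0⊕1 = 1
Parity bit = 1 (so all 21 bits XOR to 0).

101111011111111111011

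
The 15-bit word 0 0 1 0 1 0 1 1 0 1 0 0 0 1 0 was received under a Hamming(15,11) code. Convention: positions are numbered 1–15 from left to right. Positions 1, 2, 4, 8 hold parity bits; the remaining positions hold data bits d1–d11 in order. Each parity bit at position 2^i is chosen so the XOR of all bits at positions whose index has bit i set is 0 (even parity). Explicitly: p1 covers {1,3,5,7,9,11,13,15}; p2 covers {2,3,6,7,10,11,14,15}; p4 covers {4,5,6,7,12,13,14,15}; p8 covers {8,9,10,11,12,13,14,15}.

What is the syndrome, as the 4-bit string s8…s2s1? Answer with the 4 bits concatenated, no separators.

1101

s1 (pos 1,3,5,7,9,11,13,15): 0⊕1⊕1⊕1⊕0⊕0⊕0⊕0 = 1
s2 (pos 2,3,6,7,10,11,14,15): 0⊕1⊕0⊕1⊕1⊕0⊕1⊕0 = 0
s4 (pos 4,5,6,7,12,13,14,15): 0⊕1⊕0⊕1⊕0⊕0⊕1⊕0 = 1
s8 (pos 8,9,10,11,12,13,14,15): 1⊕0⊕1⊕0⊕0⊕0⊕1⊕0 = 1
Syndrome s8…s1 = 1101 → error at position 13.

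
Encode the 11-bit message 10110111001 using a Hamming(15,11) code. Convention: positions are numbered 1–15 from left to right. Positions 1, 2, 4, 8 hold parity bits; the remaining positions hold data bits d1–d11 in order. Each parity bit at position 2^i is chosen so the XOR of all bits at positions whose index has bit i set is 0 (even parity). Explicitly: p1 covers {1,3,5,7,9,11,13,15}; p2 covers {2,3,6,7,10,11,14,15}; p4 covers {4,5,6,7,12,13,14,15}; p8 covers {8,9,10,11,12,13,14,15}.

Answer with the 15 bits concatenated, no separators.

Place data at non-parity positions: p1 p2 1 p4 0 1 1 p8 0 1 1 1 0 0 1
p1 (pos 1,3,5,7,9,11,13,15): XOR of data positions = 1⊕0⊕1⊕0⊕1⊕0⊕1 = 0
p2 (pos 2,3,6,7,10,11,14,15): XOR of data positions = 1⊕1⊕1⊕1⊕1⊕0⊕1 = 0
p4 (pos 4,5,6,7,12,13,14,15): XOR of data positions = 0⊕1⊕1⊕1⊕0⊕0⊕1 = 0
p8 (pos 8,9,10,11,12,13,14,15): XOR of data positions = 0⊕1⊕1⊕1⊕0⊕0⊕1 = 0
Codeword: 001001100111001

001001100111001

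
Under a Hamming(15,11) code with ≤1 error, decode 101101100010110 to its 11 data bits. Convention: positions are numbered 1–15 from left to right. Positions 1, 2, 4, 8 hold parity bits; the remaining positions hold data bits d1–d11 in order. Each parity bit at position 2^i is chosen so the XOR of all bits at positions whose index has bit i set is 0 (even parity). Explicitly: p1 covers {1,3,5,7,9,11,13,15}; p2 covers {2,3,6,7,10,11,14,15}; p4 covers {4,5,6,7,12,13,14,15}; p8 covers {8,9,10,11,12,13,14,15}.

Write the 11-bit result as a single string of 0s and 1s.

s1 (pos 1,3,5,7,9,11,13,15): 1⊕1⊕0⊕1⊕0⊕1⊕1⊕0 = 1
s2 (pos 2,3,6,7,10,11,14,15): 0⊕1⊕1⊕1⊕0⊕1⊕1⊕0 = 1
s4 (pos 4,5,6,7,12,13,14,15): 1⊕0⊕1⊕1⊕0⊕1⊕1⊕0 = 1
s8 (pos 8,9,10,11,12,13,14,15): 0⊕0⊕0⊕1⊕0⊕1⊕1⊕0 = 1
Syndrome s8…s1 = 1111 → error at position 15.
Flip position 15: 101101100010110 → 101101100010111
Read data bits from positions 3,5,6,7,9,10,11,12,13,14,15: 10110010111

10110010111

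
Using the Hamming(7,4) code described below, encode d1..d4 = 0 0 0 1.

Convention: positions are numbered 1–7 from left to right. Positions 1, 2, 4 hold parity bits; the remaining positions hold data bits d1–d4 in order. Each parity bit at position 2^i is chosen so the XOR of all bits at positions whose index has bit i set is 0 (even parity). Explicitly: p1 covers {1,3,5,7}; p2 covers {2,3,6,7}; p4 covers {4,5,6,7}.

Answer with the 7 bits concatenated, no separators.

Place data at non-parity positions: p1 p2 0 p4 0 0 1
p1 (pos 1,3,5,7): XOR of data positions = 0⊕0⊕1 = 1
p2 (pos 2,3,6,7): XOR of data positions = 0⊕0⊕1 = 1
p4 (pos 4,5,6,7): XOR of data positions = 0⊕0⊕1 = 1
Codeword: 1101001

1101001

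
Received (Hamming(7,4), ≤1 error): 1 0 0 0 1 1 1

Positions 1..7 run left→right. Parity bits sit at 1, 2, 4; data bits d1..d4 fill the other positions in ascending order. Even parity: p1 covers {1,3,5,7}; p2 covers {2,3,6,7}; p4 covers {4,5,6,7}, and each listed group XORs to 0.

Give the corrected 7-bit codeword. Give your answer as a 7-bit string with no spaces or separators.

s1 (pos 1,3,5,7): 1⊕0⊕1⊕1 = 1
s2 (pos 2,3,6,7): 0⊕0⊕1⊕1 = 0
s4 (pos 4,5,6,7): 0⊕1⊕1⊕1 = 1
Syndrome s4…s1 = 101 → error at position 5.
Flip position 5: 1000111 → 1000011

1000011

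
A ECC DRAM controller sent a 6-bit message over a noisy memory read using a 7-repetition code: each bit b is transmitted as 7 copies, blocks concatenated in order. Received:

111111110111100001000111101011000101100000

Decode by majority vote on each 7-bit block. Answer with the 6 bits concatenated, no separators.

Block 1 (1111111): 7 ones → 1
Block 2 (1011110): 5 ones → 1
Block 3 (0001000): 1 one → 0
Block 4 (1111010): 5 ones → 1
Block 5 (1100010): 3 ones → 0
Block 6 (1100000): 2 ones → 0

110100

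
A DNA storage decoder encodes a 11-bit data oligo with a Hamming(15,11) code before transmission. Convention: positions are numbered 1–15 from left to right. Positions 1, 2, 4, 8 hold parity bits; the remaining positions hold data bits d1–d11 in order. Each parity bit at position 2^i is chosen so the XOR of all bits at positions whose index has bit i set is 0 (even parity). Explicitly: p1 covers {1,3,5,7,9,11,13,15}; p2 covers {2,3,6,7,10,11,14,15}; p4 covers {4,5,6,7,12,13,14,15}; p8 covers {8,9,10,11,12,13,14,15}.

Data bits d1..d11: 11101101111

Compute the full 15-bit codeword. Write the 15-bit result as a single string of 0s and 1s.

Place data at non-parity positions: p1 p2 1 p4 1 1 0 p8 1 1 0 1 1 1 1
p1 (pos 1,3,5,7,9,11,13,15): XOR of data positions = 1⊕1⊕0⊕1⊕0⊕1⊕1 = 1
p2 (pos 2,3,6,7,10,11,14,15): XOR of data positions = 1⊕1⊕0⊕1⊕0⊕1⊕1 = 1
p4 (pos 4,5,6,7,12,13,14,15): XOR of data positions = 1⊕1⊕0⊕1⊕1⊕1⊕1 = 0
p8 (pos 8,9,10,11,12,13,14,15): XOR of data positions = 1⊕1⊕0⊕1⊕1⊕1⊕1 = 0
Codeword: 111011001101111

111011001101111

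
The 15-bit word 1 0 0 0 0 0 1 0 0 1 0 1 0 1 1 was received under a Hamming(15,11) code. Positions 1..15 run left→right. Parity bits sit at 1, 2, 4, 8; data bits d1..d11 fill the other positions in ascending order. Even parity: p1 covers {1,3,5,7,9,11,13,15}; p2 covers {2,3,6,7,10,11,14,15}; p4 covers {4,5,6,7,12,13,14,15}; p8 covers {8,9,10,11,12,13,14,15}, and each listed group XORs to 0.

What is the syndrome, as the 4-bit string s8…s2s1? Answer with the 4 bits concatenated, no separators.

0001

s1 (pos 1,3,5,7,9,11,13,15): 1⊕0⊕0⊕1⊕0⊕0⊕0⊕1 = 1
s2 (pos 2,3,6,7,10,11,14,15): 0⊕0⊕0⊕1⊕1⊕0⊕1⊕1 = 0
s4 (pos 4,5,6,7,12,13,14,15): 0⊕0⊕0⊕1⊕1⊕0⊕1⊕1 = 0
s8 (pos 8,9,10,11,12,13,14,15): 0⊕0⊕1⊕0⊕1⊕0⊕1⊕1 = 0
Syndrome s8…s1 = 0001 → error at position 1.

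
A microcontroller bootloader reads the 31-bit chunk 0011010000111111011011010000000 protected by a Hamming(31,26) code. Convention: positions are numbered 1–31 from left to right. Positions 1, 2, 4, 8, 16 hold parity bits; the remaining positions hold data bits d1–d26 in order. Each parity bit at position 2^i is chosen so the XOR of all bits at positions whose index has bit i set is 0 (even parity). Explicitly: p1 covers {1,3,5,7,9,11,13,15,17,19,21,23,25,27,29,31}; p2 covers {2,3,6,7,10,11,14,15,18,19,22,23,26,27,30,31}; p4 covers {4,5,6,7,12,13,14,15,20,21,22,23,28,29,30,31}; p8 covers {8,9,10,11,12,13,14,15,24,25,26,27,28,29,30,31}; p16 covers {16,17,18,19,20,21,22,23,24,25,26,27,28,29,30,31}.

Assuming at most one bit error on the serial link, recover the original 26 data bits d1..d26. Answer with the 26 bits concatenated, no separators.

10100011111011011010000000

s1 (pos 1,3,5,7,9,11,13,15,17,19,21,23,25,27,29,31): 0⊕1⊕0⊕0⊕0⊕1⊕1⊕1⊕0⊕1⊕1⊕0⊕0⊕0⊕0⊕0 = 0
s2 (pos 2,3,6,7,10,11,14,15,18,19,22,23,26,27,30,31): 0⊕1⊕1⊕0⊕0⊕1⊕1⊕1⊕1⊕1⊕1⊕0⊕0⊕0⊕0⊕0 = 0
s4 (pos 4,5,6,7,12,13,14,15,20,21,22,23,28,29,30,31): 1⊕0⊕1⊕0⊕1⊕1⊕1⊕1⊕0⊕1⊕1⊕0⊕0⊕0⊕0⊕0 = 0
s8 (pos 8,9,10,11,12,13,14,15,24,25,26,27,28,29,30,31): 0⊕0⊕0⊕1⊕1⊕1⊕1⊕1⊕1⊕0⊕0⊕0⊕0⊕0⊕0⊕0 = 0
s16 (pos 16,17,18,19,20,21,22,23,24,25,26,27,28,29,30,31): 1⊕0⊕1⊕1⊕0⊕1⊕1⊕0⊕1⊕0⊕0⊕0⊕0⊕0⊕0⊕0 = 0
Syndrome s16…s1 = 00000 → no error.
Read data bits from positions 3,5,6,7,9,10,11,12,13,14,15,17,18,19,20,21,22,23,24,25,26,27,28,29,30,31: 10100011111011011010000000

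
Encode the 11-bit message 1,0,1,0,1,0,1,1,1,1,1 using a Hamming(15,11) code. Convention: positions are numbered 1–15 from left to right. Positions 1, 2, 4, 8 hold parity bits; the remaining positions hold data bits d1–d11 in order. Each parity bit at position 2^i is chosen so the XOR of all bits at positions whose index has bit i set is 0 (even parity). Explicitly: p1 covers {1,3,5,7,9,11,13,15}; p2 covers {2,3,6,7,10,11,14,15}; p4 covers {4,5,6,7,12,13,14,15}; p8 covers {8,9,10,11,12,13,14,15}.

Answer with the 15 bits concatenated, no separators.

Place data at non-parity positions: p1 p2 1 p4 0 1 0 p8 1 0 1 1 1 1 1
p1 (pos 1,3,5,7,9,11,13,15): XOR of data positions = 1⊕0⊕0⊕1⊕1⊕1⊕1 = 1
p2 (pos 2,3,6,7,10,11,14,15): XOR of data positions = 1⊕1⊕0⊕0⊕1⊕1⊕1 = 1
p4 (pos 4,5,6,7,12,13,14,15): XOR of data positions = 0⊕1⊕0⊕1⊕1⊕1⊕1 = 1
p8 (pos 8,9,10,11,12,13,14,15): XOR of data positions = 1⊕0⊕1⊕1⊕1⊕1⊕1 = 0
Codeword: 111101001011111

111101001011111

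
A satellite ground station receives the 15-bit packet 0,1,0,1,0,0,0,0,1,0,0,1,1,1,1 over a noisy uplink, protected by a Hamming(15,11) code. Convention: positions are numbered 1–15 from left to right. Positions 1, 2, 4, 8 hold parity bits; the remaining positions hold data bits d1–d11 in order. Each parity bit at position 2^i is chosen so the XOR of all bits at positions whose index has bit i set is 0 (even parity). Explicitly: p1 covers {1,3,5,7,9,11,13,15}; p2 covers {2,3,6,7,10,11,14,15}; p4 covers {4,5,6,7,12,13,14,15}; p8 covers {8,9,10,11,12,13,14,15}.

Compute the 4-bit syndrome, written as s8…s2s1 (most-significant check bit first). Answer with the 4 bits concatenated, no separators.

s1 (pos 1,3,5,7,9,11,13,15): 0⊕0⊕0⊕0⊕1⊕0⊕1⊕1 = 1
s2 (pos 2,3,6,7,10,11,14,15): 1⊕0⊕0⊕0⊕0⊕0⊕1⊕1 = 1
s4 (pos 4,5,6,7,12,13,14,15): 1⊕0⊕0⊕0⊕1⊕1⊕1⊕1 = 1
s8 (pos 8,9,10,11,12,13,14,15): 0⊕1⊕0⊕0⊕1⊕1⊕1⊕1 = 1
Syndrome s8…s1 = 1111 → error at position 15.

1111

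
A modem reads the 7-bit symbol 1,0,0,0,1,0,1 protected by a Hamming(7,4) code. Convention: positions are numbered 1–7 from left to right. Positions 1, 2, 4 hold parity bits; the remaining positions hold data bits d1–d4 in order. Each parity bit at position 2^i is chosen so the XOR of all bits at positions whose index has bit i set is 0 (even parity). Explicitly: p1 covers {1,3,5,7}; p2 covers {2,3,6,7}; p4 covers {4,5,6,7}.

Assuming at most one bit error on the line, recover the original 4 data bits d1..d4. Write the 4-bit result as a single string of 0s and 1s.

1101

s1 (pos 1,3,5,7): 1⊕0⊕1⊕1 = 1
s2 (pos 2,3,6,7): 0⊕0⊕0⊕1 = 1
s4 (pos 4,5,6,7): 0⊕1⊕0⊕1 = 0
Syndrome s4…s1 = 011 → error at position 3.
Flip position 3: 1000101 → 1010101
Read data bits from positions 3,5,6,7: 1101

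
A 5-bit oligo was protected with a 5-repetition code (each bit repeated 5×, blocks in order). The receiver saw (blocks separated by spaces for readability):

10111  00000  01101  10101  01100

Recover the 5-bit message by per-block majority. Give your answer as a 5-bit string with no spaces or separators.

10110

Block 1 (10111): 4 ones → 1
Block 2 (00000): 0 ones → 0
Block 3 (01101): 3 ones → 1
Block 4 (10101): 3 ones → 1
Block 5 (01100): 2 ones → 0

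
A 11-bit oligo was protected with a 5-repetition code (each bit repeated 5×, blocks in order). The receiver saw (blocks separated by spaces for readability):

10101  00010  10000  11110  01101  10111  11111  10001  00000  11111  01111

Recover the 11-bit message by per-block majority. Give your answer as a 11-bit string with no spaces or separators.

10011110011

Block 1 (10101): 3 ones → 1
Block 2 (00010): 1 one → 0
Block 3 (10000): 1 one → 0
Block 4 (11110): 4 ones → 1
Block 5 (01101): 3 ones → 1
Block 6 (10111): 4 ones → 1
Block 7 (11111): 5 ones → 1
Block 8 (10001): 2 ones → 0
Block 9 (00000): 0 ones → 0
Block 10 (11111): 5 ones → 1
Block 11 (01111): 4 ones → 1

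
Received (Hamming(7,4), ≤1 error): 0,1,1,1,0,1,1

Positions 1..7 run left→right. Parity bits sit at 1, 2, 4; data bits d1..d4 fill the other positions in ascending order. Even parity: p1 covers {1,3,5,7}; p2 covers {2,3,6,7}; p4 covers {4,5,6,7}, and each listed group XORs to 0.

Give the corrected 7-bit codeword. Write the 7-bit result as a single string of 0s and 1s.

s1 (pos 1,3,5,7): 0⊕1⊕0⊕1 = 0
s2 (pos 2,3,6,7): 1⊕1⊕1⊕1 = 0
s4 (pos 4,5,6,7): 1⊕0⊕1⊕1 = 1
Syndrome s4…s1 = 100 → error at position 4.
Flip position 4: 0111011 → 0110011

0110011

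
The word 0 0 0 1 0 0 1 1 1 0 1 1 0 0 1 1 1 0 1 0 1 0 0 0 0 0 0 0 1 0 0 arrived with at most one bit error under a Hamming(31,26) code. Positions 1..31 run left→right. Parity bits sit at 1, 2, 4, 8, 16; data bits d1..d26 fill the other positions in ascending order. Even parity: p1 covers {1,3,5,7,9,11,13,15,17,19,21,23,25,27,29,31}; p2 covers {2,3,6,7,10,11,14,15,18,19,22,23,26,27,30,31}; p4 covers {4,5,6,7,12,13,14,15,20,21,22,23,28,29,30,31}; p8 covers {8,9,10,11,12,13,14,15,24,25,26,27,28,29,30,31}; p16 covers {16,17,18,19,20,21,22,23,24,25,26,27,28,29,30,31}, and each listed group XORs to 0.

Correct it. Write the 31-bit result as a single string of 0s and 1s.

0001001110110010101010000000100

s1 (pos 1,3,5,7,9,11,13,15,17,19,21,23,25,27,29,31): 0⊕0⊕0⊕1⊕1⊕1⊕0⊕1⊕1⊕1⊕1⊕0⊕0⊕0⊕1⊕0 = 0
s2 (pos 2,3,6,7,10,11,14,15,18,19,22,23,26,27,30,31): 0⊕0⊕0⊕1⊕0⊕1⊕0⊕1⊕0⊕1⊕0⊕0⊕0⊕0⊕0⊕0 = 0
s4 (pos 4,5,6,7,12,13,14,15,20,21,22,23,28,29,30,31): 1⊕0⊕0⊕1⊕1⊕0⊕0⊕1⊕0⊕1⊕0⊕0⊕0⊕1⊕0⊕0 = 0
s8 (pos 8,9,10,11,12,13,14,15,24,25,26,27,28,29,30,31): 1⊕1⊕0⊕1⊕1⊕0⊕0⊕1⊕0⊕0⊕0⊕0⊕0⊕1⊕0⊕0 = 0
s16 (pos 16,17,18,19,20,21,22,23,24,25,26,27,28,29,30,31): 1⊕1⊕0⊕1⊕0⊕1⊕0⊕0⊕0⊕0⊕0⊕0⊕0⊕1⊕0⊕0 = 1
Syndrome s16…s1 = 10000 → error at position 16.
Flip position 16: 0001001110110011101010000000100 → 0001001110110010101010000000100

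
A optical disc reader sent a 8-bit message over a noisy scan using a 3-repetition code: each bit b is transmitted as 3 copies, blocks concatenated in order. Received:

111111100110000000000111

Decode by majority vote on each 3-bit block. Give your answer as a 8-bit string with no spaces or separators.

11010001

Block 1 (111): 3 ones → 1
Block 2 (111): 3 ones → 1
Block 3 (100): 1 one → 0
Block 4 (110): 2 ones → 1
Block 5 (000): 0 ones → 0
Block 6 (000): 0 ones → 0
Block 7 (000): 0 ones → 0
Block 8 (111): 3 ones → 1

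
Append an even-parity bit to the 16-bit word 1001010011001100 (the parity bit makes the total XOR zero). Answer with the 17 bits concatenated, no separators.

XOR of the 16 data bits: 1⊕0⊕0⊕1⊕0⊕1⊕0⊕0⊕1⊕1⊕0⊕0⊕1⊕1⊕0⊕0 = 1
Parity bit = 1 (so all 17 bits XOR to 0).

10010100110011001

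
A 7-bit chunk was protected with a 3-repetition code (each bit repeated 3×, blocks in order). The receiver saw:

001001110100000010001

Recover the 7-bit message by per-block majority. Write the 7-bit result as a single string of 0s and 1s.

Block 1 (001): 1 one → 0
Block 2 (001): 1 one → 0
Block 3 (110): 2 ones → 1
Block 4 (100): 1 one → 0
Block 5 (000): 0 ones → 0
Block 6 (010): 1 one → 0
Block 7 (001): 1 one → 0

0010000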